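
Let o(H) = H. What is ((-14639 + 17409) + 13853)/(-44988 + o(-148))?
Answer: -16623/45136 ≈ -0.36829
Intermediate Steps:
((-14639 + 17409) + 13853)/(-44988 + o(-148)) = ((-14639 + 17409) + 13853)/(-44988 - 148) = (2770 + 13853)/(-45136) = 16623*(-1/45136) = -16623/45136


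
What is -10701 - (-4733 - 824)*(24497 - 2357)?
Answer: 123021279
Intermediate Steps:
-10701 - (-4733 - 824)*(24497 - 2357) = -10701 - (-5557)*22140 = -10701 - 1*(-123031980) = -10701 + 123031980 = 123021279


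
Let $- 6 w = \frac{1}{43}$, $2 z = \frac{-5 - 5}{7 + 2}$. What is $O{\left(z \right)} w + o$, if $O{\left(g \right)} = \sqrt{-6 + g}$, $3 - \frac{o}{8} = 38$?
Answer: $-280 - \frac{i \sqrt{59}}{774} \approx -280.0 - 0.009924 i$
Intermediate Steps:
$o = -280$ ($o = 24 - 304 = -280$)
$z = - \frac{5}{9}$ ($z = \frac{\left(-5 - 5\right) \frac{1}{7 + 2}}{2} = \frac{\left(-10\right) \frac{1}{9}}{2} = \frac{1}{2} \left(- \frac{10}{9}\right) = - \frac{5}{9} \approx -0.55556$)
$w = - \frac{1}{258}$ ($w = - \frac{1}{6 \cdot 43} = \left(- \frac{1}{6}\right) \frac{1}{43} = - \frac{1}{258} \approx -0.003876$)
$O{\left(z \right)} w + o = \sqrt{-6 - \frac{5}{9}} \left(- \frac{1}{258}\right) - 280 = \sqrt{- \frac{59}{9}} \left(- \frac{1}{258}\right) - 280 = \frac{i \sqrt{59}}{3} \left(- \frac{1}{258}\right) - 280 = - \frac{i \sqrt{59}}{774} - 280 = -280 - \frac{i \sqrt{59}}{774}$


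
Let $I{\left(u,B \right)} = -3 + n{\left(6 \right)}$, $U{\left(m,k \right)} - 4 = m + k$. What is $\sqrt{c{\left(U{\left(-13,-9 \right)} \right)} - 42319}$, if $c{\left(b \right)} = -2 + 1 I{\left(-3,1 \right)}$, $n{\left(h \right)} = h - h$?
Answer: $2 i \sqrt{10581} \approx 205.73 i$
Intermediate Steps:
$U{\left(m,k \right)} = 4 + k + m$ ($U{\left(m,k \right)} = 4 + \left(m + k\right) = 4 + \left(k + m\right) = 4 + k + m$)
$n{\left(h \right)} = 0$
$I{\left(u,B \right)} = -3$ ($I{\left(u,B \right)} = -3 + 0 = -3$)
$c{\left(b \right)} = -5$ ($c{\left(b \right)} = -2 + 1 \left(-3\right) = -2 - 3 = -5$)
$\sqrt{c{\left(U{\left(-13,-9 \right)} \right)} - 42319} = \sqrt{-5 - 42319} = \sqrt{-42324} = 2 i \sqrt{10581}$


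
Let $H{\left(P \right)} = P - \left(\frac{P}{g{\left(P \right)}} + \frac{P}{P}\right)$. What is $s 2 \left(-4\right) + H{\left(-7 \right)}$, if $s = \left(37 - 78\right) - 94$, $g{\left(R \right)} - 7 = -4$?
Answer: $\frac{3223}{3} \approx 1074.3$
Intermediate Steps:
$g{\left(R \right)} = 3$ ($g{\left(R \right)} = 7 - 4 = 3$)
$s = -135$ ($s = -41 - 94 = -135$)
$H{\left(P \right)} = -1 + \frac{2 P}{3}$ ($H{\left(P \right)} = P - \left(\frac{P}{3} + \frac{P}{P}\right) = P - \left(P \frac{1}{3} + 1\right) = P - \left(\frac{P}{3} + 1\right) = P - \left(1 + \frac{P}{3}\right) = -1 + \frac{2 P}{3}$)
$s 2 \left(-4\right) + H{\left(-7 \right)} = - 135 \cdot 2 \left(-4\right) + \left(-1 + \frac{2}{3} \left(-7\right)\right) = \left(-135\right) \left(-8\right) - \frac{17}{3} = 1080 - \frac{17}{3} = \frac{3223}{3}$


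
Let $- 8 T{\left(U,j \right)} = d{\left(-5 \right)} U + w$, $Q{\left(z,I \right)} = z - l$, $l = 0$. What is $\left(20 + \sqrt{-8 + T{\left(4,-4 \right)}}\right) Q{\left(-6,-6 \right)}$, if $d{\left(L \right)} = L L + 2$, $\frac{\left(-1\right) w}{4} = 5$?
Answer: $-120 - 6 i \sqrt{19} \approx -120.0 - 26.153 i$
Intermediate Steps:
$w = -20$ ($w = \left(-4\right) 5 = -20$)
$d{\left(L \right)} = 2 + L^{2}$ ($d{\left(L \right)} = L^{2} + 2 = 2 + L^{2}$)
$Q{\left(z,I \right)} = z$ ($Q{\left(z,I \right)} = z - 0 = z + 0 = z$)
$T{\left(U,j \right)} = \frac{5}{2} - \frac{27 U}{8}$ ($T{\left(U,j \right)} = - \frac{\left(2 + \left(-5\right)^{2}\right) U - 20}{8} = - \frac{\left(2 + 25\right) U - 20}{8} = - \frac{27 U - 20}{8} = - \frac{-20 + 27 U}{8} = \frac{5}{2} - \frac{27 U}{8}$)
$\left(20 + \sqrt{-8 + T{\left(4,-4 \right)}}\right) Q{\left(-6,-6 \right)} = \left(20 + \sqrt{-8 + \left(\frac{5}{2} - \frac{27}{2}\right)}\right) \left(-6\right) = \left(20 + \sqrt{-8 - 11}\right) \left(-6\right) = \left(20 + \sqrt{-19}\right) \left(-6\right) = \left(20 + i \sqrt{19}\right) \left(-6\right) = -120 - 6 i \sqrt{19}$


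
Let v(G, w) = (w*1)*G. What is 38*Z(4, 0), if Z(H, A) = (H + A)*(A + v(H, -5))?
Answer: -3040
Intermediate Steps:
v(G, w) = G*w (v(G, w) = w*G = G*w)
Z(H, A) = (A + H)*(A - 5*H) (Z(H, A) = (H + A)*(A + H*(-5)) = (A + H)*(A - 5*H))
38*Z(4, 0) = 38*(0² - 5*4² - 4*0*4) = 38*(0 - 5*16 + 0) = 38*(0 - 80 + 0) = 38*(-80) = -3040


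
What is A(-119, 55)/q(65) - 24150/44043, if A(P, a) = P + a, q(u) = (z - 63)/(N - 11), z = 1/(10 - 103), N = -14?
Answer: -111585290/4301533 ≈ -25.941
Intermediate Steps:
z = -1/93 (z = 1/(-93) = -1/93 ≈ -0.010753)
q(u) = 1172/465 (q(u) = (-1/93 - 63)/(-14 - 11) = -5860/93/(-25) = -5860/93*(-1/25) = 1172/465)
A(-119, 55)/q(65) - 24150/44043 = (-119 + 55)/(1172/465) - 24150/44043 = -64*465/1172 - 24150*1/44043 = -7440/293 - 8050/14681 = -111585290/4301533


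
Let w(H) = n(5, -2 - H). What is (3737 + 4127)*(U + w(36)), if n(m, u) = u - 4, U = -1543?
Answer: -12464440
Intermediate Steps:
n(m, u) = -4 + u
w(H) = -6 - H (w(H) = -4 + (-2 - H) = -6 - H)
(3737 + 4127)*(U + w(36)) = (3737 + 4127)*(-1543 + (-6 - 1*36)) = 7864*(-1543 + (-6 - 36)) = 7864*(-1543 - 42) = 7864*(-1585) = -12464440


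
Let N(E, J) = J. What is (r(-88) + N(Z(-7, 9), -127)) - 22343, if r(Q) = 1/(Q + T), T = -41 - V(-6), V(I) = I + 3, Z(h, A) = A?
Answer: -2831221/126 ≈ -22470.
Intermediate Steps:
V(I) = 3 + I
T = -38 (T = -41 - (3 - 6) = -41 - 1*(-3) = -41 + 3 = -38)
r(Q) = 1/(-38 + Q) (r(Q) = 1/(Q - 38) = 1/(-38 + Q))
(r(-88) + N(Z(-7, 9), -127)) - 22343 = (1/(-38 - 88) - 127) - 22343 = (1/(-126) - 127) - 22343 = (-1/126 - 127) - 22343 = -16003/126 - 22343 = -2831221/126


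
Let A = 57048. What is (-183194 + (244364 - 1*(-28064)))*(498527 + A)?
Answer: 49576179550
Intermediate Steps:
(-183194 + (244364 - 1*(-28064)))*(498527 + A) = (-183194 + (244364 - 1*(-28064)))*(498527 + 57048) = (-183194 + (244364 + 28064))*555575 = (-183194 + 272428)*555575 = 89234*555575 = 49576179550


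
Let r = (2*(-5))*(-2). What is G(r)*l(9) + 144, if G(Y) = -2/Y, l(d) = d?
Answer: 1431/10 ≈ 143.10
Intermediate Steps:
r = 20 (r = -10*(-2) = 20)
G(r)*l(9) + 144 = -2/20*9 + 144 = -2*1/20*9 + 144 = -⅒*9 + 144 = -9/10 + 144 = 1431/10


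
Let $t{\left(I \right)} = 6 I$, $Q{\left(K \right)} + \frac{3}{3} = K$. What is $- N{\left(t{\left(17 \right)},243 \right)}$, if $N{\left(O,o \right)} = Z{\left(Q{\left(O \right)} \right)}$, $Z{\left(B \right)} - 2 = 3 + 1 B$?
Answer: $-106$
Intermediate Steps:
$Q{\left(K \right)} = -1 + K$
$Z{\left(B \right)} = 5 + B$ ($Z{\left(B \right)} = 2 + \left(3 + 1 B\right) = 2 + \left(3 + B\right) = 5 + B$)
$N{\left(O,o \right)} = 4 + O$ ($N{\left(O,o \right)} = 5 + \left(-1 + O\right) = 4 + O$)
$- N{\left(t{\left(17 \right)},243 \right)} = - (4 + 6 \cdot 17) = - (4 + 102) = \left(-1\right) 106 = -106$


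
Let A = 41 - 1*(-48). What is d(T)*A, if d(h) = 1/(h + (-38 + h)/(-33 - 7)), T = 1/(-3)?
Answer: 712/5 ≈ 142.40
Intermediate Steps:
T = -⅓ ≈ -0.33333
d(h) = 1/(19/20 + 39*h/40) (d(h) = 1/(h + (-38 + h)/(-40)) = 1/(h + (-38 + h)*(-1/40)) = 1/(h + (19/20 - h/40)) = 1/(19/20 + 39*h/40))
A = 89 (A = 41 + 48 = 89)
d(T)*A = (40/(38 + 39*(-⅓)))*89 = (40/(38 - 13))*89 = (40/25)*89 = (40*(1/25))*89 = (8/5)*89 = 712/5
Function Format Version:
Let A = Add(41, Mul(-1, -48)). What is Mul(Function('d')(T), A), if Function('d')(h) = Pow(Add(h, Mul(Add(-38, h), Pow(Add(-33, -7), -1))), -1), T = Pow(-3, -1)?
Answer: Rational(712, 5) ≈ 142.40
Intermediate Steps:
T = Rational(-1, 3) ≈ -0.33333
Function('d')(h) = Pow(Add(Rational(19, 20), Mul(Rational(39, 40), h)), -1) (Function('d')(h) = Pow(Add(h, Mul(Add(-38, h), Pow(-40, -1))), -1) = Pow(Add(h, Mul(Add(-38, h), Rational(-1, 40))), -1) = Pow(Add(h, Add(Rational(19, 20), Mul(Rational(-1, 40), h))), -1) = Pow(Add(Rational(19, 20), Mul(Rational(39, 40), h)), -1))
A = 89 (A = Add(41, 48) = 89)
Mul(Function('d')(T), A) = Mul(Mul(40, Pow(Add(38, Mul(39, Rational(-1, 3))), -1)), 89) = Mul(Mul(40, Pow(Add(38, -13), -1)), 89) = Mul(Mul(40, Pow(25, -1)), 89) = Mul(Mul(40, Rational(1, 25)), 89) = Mul(Rational(8, 5), 89) = Rational(712, 5)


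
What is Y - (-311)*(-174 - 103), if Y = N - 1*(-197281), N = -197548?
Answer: -86414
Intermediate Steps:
Y = -267 (Y = -197548 - 1*(-197281) = -197548 + 197281 = -267)
Y - (-311)*(-174 - 103) = -267 - (-311)*(-174 - 103) = -267 - (-311)*(-277) = -267 - 1*86147 = -267 - 86147 = -86414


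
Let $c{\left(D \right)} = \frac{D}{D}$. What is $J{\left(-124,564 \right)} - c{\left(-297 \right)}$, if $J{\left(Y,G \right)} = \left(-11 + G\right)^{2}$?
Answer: $305808$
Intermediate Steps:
$c{\left(D \right)} = 1$
$J{\left(-124,564 \right)} - c{\left(-297 \right)} = \left(-11 + 564\right)^{2} - 1 = 553^{2} - 1 = 305809 - 1 = 305808$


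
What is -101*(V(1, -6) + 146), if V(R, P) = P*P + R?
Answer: -18483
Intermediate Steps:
V(R, P) = R + P² (V(R, P) = P² + R = R + P²)
-101*(V(1, -6) + 146) = -101*((1 + (-6)²) + 146) = -101*((1 + 36) + 146) = -101*(37 + 146) = -101*183 = -18483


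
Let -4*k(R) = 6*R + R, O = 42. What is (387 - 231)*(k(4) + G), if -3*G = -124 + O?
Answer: 3172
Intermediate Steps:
k(R) = -7*R/4 (k(R) = -(6*R + R)/4 = -7*R/4)
G = 82/3 (G = -(-124 + 42)/3 = -1/3*(-82) = 82/3 ≈ 27.333)
(387 - 231)*(k(4) + G) = (387 - 231)*(-7/4*4 + 82/3) = 156*(-7 + 82/3) = 156*(61/3) = 3172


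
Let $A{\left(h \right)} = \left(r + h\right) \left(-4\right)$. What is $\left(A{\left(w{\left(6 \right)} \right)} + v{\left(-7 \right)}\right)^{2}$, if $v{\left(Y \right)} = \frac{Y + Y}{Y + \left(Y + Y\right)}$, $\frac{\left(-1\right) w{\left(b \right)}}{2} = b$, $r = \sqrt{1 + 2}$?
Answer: $\frac{21748}{9} - \frac{1168 \sqrt{3}}{3} \approx 1742.1$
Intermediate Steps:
$r = \sqrt{3} \approx 1.732$
$w{\left(b \right)} = - 2 b$
$A{\left(h \right)} = - 4 h - 4 \sqrt{3}$ ($A{\left(h \right)} = \left(\sqrt{3} + h\right) \left(-4\right) = \left(h + \sqrt{3}\right) \left(-4\right) = - 4 h - 4 \sqrt{3}$)
$v{\left(Y \right)} = \frac{2}{3}$ ($v{\left(Y \right)} = \frac{2 Y}{Y + 2 Y} = \frac{2 Y}{3 Y} = 2 Y \frac{1}{3 Y} = \frac{2}{3}$)
$\left(A{\left(w{\left(6 \right)} \right)} + v{\left(-7 \right)}\right)^{2} = \left(\left(- 4 \left(\left(-2\right) 6\right) - 4 \sqrt{3}\right) + \frac{2}{3}\right)^{2} = \left(\left(\left(-4\right) \left(-12\right) - 4 \sqrt{3}\right) + \frac{2}{3}\right)^{2} = \left(\left(48 - 4 \sqrt{3}\right) + \frac{2}{3}\right)^{2} = \left(\frac{146}{3} - 4 \sqrt{3}\right)^{2}$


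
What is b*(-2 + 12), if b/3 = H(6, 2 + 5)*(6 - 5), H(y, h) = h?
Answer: 210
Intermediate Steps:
b = 21 (b = 3*((2 + 5)*(6 - 5)) = 3*(7*1) = 3*7 = 21)
b*(-2 + 12) = 21*(-2 + 12) = 21*10 = 210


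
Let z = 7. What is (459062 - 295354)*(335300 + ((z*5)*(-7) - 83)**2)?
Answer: 72503653872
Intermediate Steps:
(459062 - 295354)*(335300 + ((z*5)*(-7) - 83)**2) = (459062 - 295354)*(335300 + ((7*5)*(-7) - 83)**2) = 163708*(335300 + (35*(-7) - 83)**2) = 163708*(335300 + (-245 - 83)**2) = 163708*(335300 + (-328)**2) = 163708*(335300 + 107584) = 163708*442884 = 72503653872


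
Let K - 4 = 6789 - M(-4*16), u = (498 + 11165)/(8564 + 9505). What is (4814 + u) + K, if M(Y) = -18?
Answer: 210063788/18069 ≈ 11626.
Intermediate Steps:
u = 11663/18069 ≈ 0.64547
K = 6811 (K = 4 + (6789 - 1*(-18)) = 4 + (6789 + 18) = 4 + 6807 = 6811)
(4814 + u) + K = (4814 + 11663/18069) + 6811 = 86995829/18069 + 6811 = 210063788/18069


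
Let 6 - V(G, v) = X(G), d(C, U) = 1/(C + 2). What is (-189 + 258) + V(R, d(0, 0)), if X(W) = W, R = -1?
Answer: 76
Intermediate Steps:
d(C, U) = 1/(2 + C)
V(G, v) = 6 - G
(-189 + 258) + V(R, d(0, 0)) = (-189 + 258) + (6 - 1*(-1)) = 69 + (6 + 1) = 69 + 7 = 76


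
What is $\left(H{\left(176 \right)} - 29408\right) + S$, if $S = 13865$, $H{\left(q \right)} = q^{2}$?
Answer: $15433$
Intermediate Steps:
$\left(H{\left(176 \right)} - 29408\right) + S = \left(176^{2} - 29408\right) + 13865 = \left(30976 - 29408\right) + 13865 = 1568 + 13865 = 15433$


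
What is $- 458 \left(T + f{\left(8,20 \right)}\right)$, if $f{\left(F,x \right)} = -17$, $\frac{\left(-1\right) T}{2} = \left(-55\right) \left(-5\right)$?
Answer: $259686$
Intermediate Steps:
$T = -550$ ($T = - 2 \left(\left(-55\right) \left(-5\right)\right) = \left(-2\right) 275 = -550$)
$- 458 \left(T + f{\left(8,20 \right)}\right) = - 458 \left(-550 - 17\right) = \left(-458\right) \left(-567\right) = 259686$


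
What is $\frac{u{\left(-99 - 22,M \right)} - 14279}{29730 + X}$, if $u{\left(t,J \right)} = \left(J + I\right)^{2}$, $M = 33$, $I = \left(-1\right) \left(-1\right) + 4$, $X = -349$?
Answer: $- \frac{12835}{29381} \approx -0.43685$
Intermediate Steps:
$I = 5$ ($I = 1 + 4 = 5$)
$u{\left(t,J \right)} = \left(5 + J\right)^{2}$ ($u{\left(t,J \right)} = \left(J + 5\right)^{2} = \left(5 + J\right)^{2}$)
$\frac{u{\left(-99 - 22,M \right)} - 14279}{29730 + X} = \frac{\left(5 + 33\right)^{2} - 14279}{29730 - 349} = \frac{38^{2} - 14279}{29381} = \left(1444 - 14279\right) \frac{1}{29381} = \left(-12835\right) \frac{1}{29381} = - \frac{12835}{29381}$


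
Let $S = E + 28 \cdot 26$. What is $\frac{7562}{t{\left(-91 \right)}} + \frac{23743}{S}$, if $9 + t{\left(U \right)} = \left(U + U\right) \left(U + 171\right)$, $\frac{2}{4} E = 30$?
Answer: $\frac{339952911}{11480372} \approx 29.612$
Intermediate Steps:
$E = 60$ ($E = 2 \cdot 30 = 60$)
$t{\left(U \right)} = -9 + 2 U \left(171 + U\right)$ ($t{\left(U \right)} = -9 + \left(U + U\right) \left(U + 171\right) = -9 + 2 U \left(171 + U\right)$)
$S = 788$ ($S = 60 + 28 \cdot 26 = 60 + 728 = 788$)
$\frac{7562}{t{\left(-91 \right)}} + \frac{23743}{S} = \frac{7562}{-9 + 2 \left(-91\right)^{2} + 342 \left(-91\right)} + \frac{23743}{788} = \frac{7562}{-9 + 2 \cdot 8281 - 31122} + 23743 \cdot \frac{1}{788} = \frac{7562}{-9 + 16562 - 31122} + \frac{23743}{788} = \frac{7562}{-14569} + \frac{23743}{788} = 7562 \left(- \frac{1}{14569}\right) + \frac{23743}{788} = - \frac{7562}{14569} + \frac{23743}{788} = \frac{339952911}{11480372}$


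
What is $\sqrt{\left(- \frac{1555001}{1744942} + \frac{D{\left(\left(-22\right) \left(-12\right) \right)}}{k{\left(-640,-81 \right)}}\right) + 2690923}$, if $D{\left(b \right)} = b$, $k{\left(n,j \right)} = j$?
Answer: $\frac{\sqrt{663663009142509044334}}{15704478} \approx 1640.4$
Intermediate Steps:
$\sqrt{\left(- \frac{1555001}{1744942} + \frac{D{\left(\left(-22\right) \left(-12\right) \right)}}{k{\left(-640,-81 \right)}}\right) + 2690923} = \sqrt{\left(- \frac{1555001}{1744942} + \frac{\left(-22\right) \left(-12\right)}{-81}\right) + 2690923} = \sqrt{\left(\left(-1555001\right) \frac{1}{1744942} + 264 \left(- \frac{1}{81}\right)\right) + 2690923} = \sqrt{\left(- \frac{1555001}{1744942} - \frac{88}{27}\right) + 2690923} = \sqrt{- \frac{195539923}{47113434} + 2690923} = \sqrt{\frac{126778427619659}{47113434}} = \frac{\sqrt{663663009142509044334}}{15704478}$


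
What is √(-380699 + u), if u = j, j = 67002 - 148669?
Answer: 3*I*√51374 ≈ 679.97*I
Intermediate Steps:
j = -81667
u = -81667
√(-380699 + u) = √(-380699 - 81667) = √(-462366) = 3*I*√51374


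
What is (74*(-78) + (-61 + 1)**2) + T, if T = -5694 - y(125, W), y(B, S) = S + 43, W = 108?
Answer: -8017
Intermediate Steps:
y(B, S) = 43 + S
T = -5845 (T = -5694 - (43 + 108) = -5694 - 1*151 = -5694 - 151 = -5845)
(74*(-78) + (-61 + 1)**2) + T = (74*(-78) + (-61 + 1)**2) - 5845 = (-5772 + (-60)**2) - 5845 = (-5772 + 3600) - 5845 = -2172 - 5845 = -8017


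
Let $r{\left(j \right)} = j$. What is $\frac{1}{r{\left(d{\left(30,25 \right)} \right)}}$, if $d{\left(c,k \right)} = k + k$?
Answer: $\frac{1}{50} \approx 0.02$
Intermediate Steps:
$d{\left(c,k \right)} = 2 k$
$\frac{1}{r{\left(d{\left(30,25 \right)} \right)}} = \frac{1}{2 \cdot 25} = \frac{1}{50}$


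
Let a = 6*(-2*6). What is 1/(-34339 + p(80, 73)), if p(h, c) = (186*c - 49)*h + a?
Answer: 1/1047909 ≈ 9.5428e-7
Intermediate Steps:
a = -72 (a = 6*(-12) = -72)
p(h, c) = -72 + h*(-49 + 186*c) (p(h, c) = (186*c - 49)*h - 72 = (-49 + 186*c)*h - 72 = h*(-49 + 186*c) - 72 = -72 + h*(-49 + 186*c))
1/(-34339 + p(80, 73)) = 1/(-34339 + (-72 - 49*80 + 186*73*80)) = 1/(-34339 + (-72 - 3920 + 1086240)) = 1/(-34339 + 1082248) = 1/1047909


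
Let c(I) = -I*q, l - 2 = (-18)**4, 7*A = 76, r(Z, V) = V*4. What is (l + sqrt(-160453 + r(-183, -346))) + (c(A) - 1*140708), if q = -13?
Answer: -249122/7 + I*sqrt(161837) ≈ -35589.0 + 402.29*I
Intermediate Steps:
r(Z, V) = 4*V
A = 76/7 (A = (1/7)*76 = 76/7 ≈ 10.857)
l = 104978 (l = 2 + (-18)**4 = 2 + 104976 = 104978)
c(I) = 13*I (c(I) = -I*(-13) = -(-13)*I = 13*I)
(l + sqrt(-160453 + r(-183, -346))) + (c(A) - 1*140708) = (104978 + sqrt(-160453 + 4*(-346))) + (13*(76/7) - 1*140708) = (104978 + sqrt(-160453 - 1384)) + (988/7 - 140708) = (104978 + sqrt(-161837)) - 983968/7 = (104978 + I*sqrt(161837)) - 983968/7 = -249122/7 + I*sqrt(161837)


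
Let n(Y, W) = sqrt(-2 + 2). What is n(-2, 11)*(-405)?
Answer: 0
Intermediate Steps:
n(Y, W) = 0 (n(Y, W) = sqrt(0) = 0)
n(-2, 11)*(-405) = 0*(-405) = 0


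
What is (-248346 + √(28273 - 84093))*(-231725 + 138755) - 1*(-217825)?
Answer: 23088945445 - 185940*I*√13955 ≈ 2.3089e+10 - 2.1965e+7*I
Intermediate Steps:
(-248346 + √(28273 - 84093))*(-231725 + 138755) - 1*(-217825) = (-248346 + √(-55820))*(-92970) + 217825 = (-248346 + 2*I*√13955)*(-92970) + 217825 = (23088727620 - 185940*I*√13955) + 217825 = 23088945445 - 185940*I*√13955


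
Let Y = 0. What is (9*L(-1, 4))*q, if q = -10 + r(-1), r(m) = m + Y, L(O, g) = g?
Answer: -396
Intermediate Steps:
r(m) = m (r(m) = m + 0 = m)
q = -11 (q = -10 - 1 = -11)
(9*L(-1, 4))*q = (9*4)*(-11) = 36*(-11) = -396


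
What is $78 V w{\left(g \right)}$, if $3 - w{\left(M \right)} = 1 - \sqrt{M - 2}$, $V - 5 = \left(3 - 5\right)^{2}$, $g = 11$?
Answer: $3510$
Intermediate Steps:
$V = 9$ ($V = 5 + \left(3 - 5\right)^{2} = 5 + \left(-2\right)^{2} = 5 + 4 = 9$)
$w{\left(M \right)} = 2 + \sqrt{-2 + M}$ ($w{\left(M \right)} = 3 - \left(1 - \sqrt{M - 2}\right) = 3 - \left(1 - \sqrt{-2 + M}\right) = 3 + \left(-1 + \sqrt{-2 + M}\right) = 2 + \sqrt{-2 + M}$)
$78 V w{\left(g \right)} = 78 \cdot 9 \left(2 + \sqrt{-2 + 11}\right) = 702 \left(2 + \sqrt{9}\right) = 702 \left(2 + 3\right) = 702 \cdot 5 = 3510$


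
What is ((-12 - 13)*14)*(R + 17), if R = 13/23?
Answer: -141400/23 ≈ -6147.8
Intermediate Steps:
R = 13/23 (R = 13*(1/23) = 13/23 ≈ 0.56522)
((-12 - 13)*14)*(R + 17) = ((-12 - 13)*14)*(13/23 + 17) = -25*14*(404/23) = -350*404/23 = -141400/23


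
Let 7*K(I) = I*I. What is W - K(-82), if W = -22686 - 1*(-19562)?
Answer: -28592/7 ≈ -4084.6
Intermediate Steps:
K(I) = I²/7 (K(I) = (I*I)/7 = I²/7)
W = -3124 (W = -22686 + 19562 = -3124)
W - K(-82) = -3124 - (-82)²/7 = -3124 - 6724/7 = -28592/7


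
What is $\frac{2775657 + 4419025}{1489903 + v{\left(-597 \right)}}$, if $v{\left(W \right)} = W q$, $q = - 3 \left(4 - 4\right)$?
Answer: $\frac{7194682}{1489903} \approx 4.829$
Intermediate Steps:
$q = 0$ ($q = \left(-3\right) 0 = 0$)
$v{\left(W \right)} = 0$ ($v{\left(W \right)} = W 0 = 0$)
$\frac{2775657 + 4419025}{1489903 + v{\left(-597 \right)}} = \frac{2775657 + 4419025}{1489903 + 0} = \frac{7194682}{1489903}$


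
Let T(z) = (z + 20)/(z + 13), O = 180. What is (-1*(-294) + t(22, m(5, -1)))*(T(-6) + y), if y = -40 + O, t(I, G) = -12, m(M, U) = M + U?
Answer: 40044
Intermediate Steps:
T(z) = (20 + z)/(13 + z)
y = 140 (y = -40 + 180 = 140)
(-1*(-294) + t(22, m(5, -1)))*(T(-6) + y) = (-1*(-294) - 12)*((20 - 6)/(13 - 6) + 140) = (294 - 12)*(14/7 + 140) = 282*((⅐)*14 + 140) = 282*(2 + 140) = 282*142 = 40044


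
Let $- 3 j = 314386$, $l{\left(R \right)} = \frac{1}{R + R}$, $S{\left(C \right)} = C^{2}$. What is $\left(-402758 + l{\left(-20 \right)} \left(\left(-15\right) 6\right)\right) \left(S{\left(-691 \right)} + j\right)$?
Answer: $- \frac{1801215542311}{12} \approx -1.501 \cdot 10^{11}$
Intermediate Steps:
$l{\left(R \right)} = \frac{1}{2 R}$
$j = - \frac{314386}{3}$ ($j = \left(- \frac{1}{3}\right) 314386 = - \frac{314386}{3} \approx -1.048 \cdot 10^{5}$)
$\left(-402758 + l{\left(-20 \right)} \left(\left(-15\right) 6\right)\right) \left(S{\left(-691 \right)} + j\right) = \left(-402758 + \frac{1}{2 \left(-20\right)} \left(\left(-15\right) 6\right)\right) \left(\left(-691\right)^{2} - \frac{314386}{3}\right) = \left(-402758 + \frac{1}{2} \left(- \frac{1}{20}\right) \left(-90\right)\right) \left(477481 - \frac{314386}{3}\right) = \left(-402758 - - \frac{9}{4}\right) \frac{1118057}{3} = \left(-402758 + \frac{9}{4}\right) \frac{1118057}{3} = \left(- \frac{1611023}{4}\right) \frac{1118057}{3} = - \frac{1801215542311}{12}$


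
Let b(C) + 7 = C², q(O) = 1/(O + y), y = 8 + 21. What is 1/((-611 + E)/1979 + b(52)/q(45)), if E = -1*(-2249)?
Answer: 1979/394966500 ≈ 5.0106e-6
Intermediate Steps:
y = 29
q(O) = 1/(29 + O) (q(O) = 1/(O + 29) = 1/(29 + O))
E = 2249
b(C) = -7 + C²
1/((-611 + E)/1979 + b(52)/q(45)) = 1/((-611 + 2249)/1979 + (-7 + 52²)/(1/(29 + 45))) = 1/(1638*(1/1979) + (-7 + 2704)/(1/74)) = 1/(1638/1979 + 2697/(1/74)) = 1/(1638/1979 + 2697*74) = 1/(1638/1979 + 199578) = 1/(394966500/1979) = 1979/394966500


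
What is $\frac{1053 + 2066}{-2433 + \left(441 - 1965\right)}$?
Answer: $- \frac{3119}{3957} \approx -0.78822$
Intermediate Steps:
$\frac{1053 + 2066}{-2433 + \left(441 - 1965\right)} = \frac{3119}{-2433 + \left(441 - 1965\right)} = \frac{3119}{-2433 - 1524} = \frac{3119}{-3957} = 3119 \left(- \frac{1}{3957}\right) = - \frac{3119}{3957}$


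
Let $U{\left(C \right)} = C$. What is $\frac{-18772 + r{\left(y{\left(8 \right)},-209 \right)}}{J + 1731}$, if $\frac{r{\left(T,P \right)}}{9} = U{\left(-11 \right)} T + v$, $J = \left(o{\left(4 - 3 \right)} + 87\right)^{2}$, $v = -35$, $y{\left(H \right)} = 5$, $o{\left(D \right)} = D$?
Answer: $- \frac{19582}{9475} \approx -2.0667$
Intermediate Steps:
$J = 7744$ ($J = \left(\left(4 - 3\right) + 87\right)^{2} = \left(1 + 87\right)^{2} = 88^{2} = 7744$)
$r{\left(T,P \right)} = -315 - 99 T$ ($r{\left(T,P \right)} = 9 \left(- 11 T - 35\right) = 9 \left(-35 - 11 T\right) = -315 - 99 T$)
$\frac{-18772 + r{\left(y{\left(8 \right)},-209 \right)}}{J + 1731} = \frac{-18772 - 810}{7744 + 1731} = \frac{-18772 - 810}{9475} = \left(-18772 - 810\right) \frac{1}{9475} = \left(-19582\right) \frac{1}{9475} = - \frac{19582}{9475}$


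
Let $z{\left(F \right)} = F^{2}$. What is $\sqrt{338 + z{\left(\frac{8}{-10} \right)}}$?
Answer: $\frac{\sqrt{8466}}{5} \approx 18.402$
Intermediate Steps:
$\sqrt{338 + z{\left(\frac{8}{-10} \right)}} = \sqrt{338 + \left(\frac{8}{-10}\right)^{2}} = \sqrt{338 + \left(8 \left(- \frac{1}{10}\right)\right)^{2}} = \sqrt{338 + \left(- \frac{4}{5}\right)^{2}} = \sqrt{338 + \frac{16}{25}} = \sqrt{\frac{8466}{25}} = \frac{\sqrt{8466}}{5}$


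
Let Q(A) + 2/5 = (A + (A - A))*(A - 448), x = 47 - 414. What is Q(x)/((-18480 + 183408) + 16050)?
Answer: 1495523/904890 ≈ 1.6527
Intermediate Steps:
x = -367
Q(A) = -2/5 + A*(-448 + A) (Q(A) = -2/5 + (A + (A - A))*(A - 448) = -2/5 + (A + 0)*(-448 + A) = -2/5 + A*(-448 + A))
Q(x)/((-18480 + 183408) + 16050) = (-2/5 + (-367)**2 - 448*(-367))/((-18480 + 183408) + 16050) = (-2/5 + 134689 + 164416)/(164928 + 16050) = (1495523/5)/180978 = (1495523/5)*(1/180978) = 1495523/904890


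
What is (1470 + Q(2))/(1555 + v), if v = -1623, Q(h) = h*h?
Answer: -737/34 ≈ -21.676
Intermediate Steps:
Q(h) = h²
(1470 + Q(2))/(1555 + v) = (1470 + 2²)/(1555 - 1623) = (1470 + 4)/(-68) = 1474*(-1/68) = -737/34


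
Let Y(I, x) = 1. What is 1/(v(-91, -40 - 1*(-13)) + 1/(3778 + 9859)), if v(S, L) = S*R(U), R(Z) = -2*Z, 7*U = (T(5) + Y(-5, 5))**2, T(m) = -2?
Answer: 13637/354563 ≈ 0.038461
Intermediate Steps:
U = 1/7 (U = (-2 + 1)**2/7 = (1/7)*(-1)**2 = (1/7)*1 = 1/7 ≈ 0.14286)
v(S, L) = -2*S/7 (v(S, L) = S*(-2*1/7) = S*(-2/7) = -2*S/7)
1/(v(-91, -40 - 1*(-13)) + 1/(3778 + 9859)) = 1/(-2/7*(-91) + 1/(3778 + 9859)) = 1/(26 + 1/13637) = 1/(354563/13637) = 13637/354563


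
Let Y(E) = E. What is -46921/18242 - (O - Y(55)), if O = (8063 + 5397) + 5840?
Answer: -50159173/2606 ≈ -19248.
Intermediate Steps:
O = 19300 (O = 13460 + 5840 = 19300)
-46921/18242 - (O - Y(55)) = -46921/18242 - (19300 - 1*55) = -46921*1/18242 - (19300 - 55) = -6703/2606 - 1*19245 = -6703/2606 - 19245 = -50159173/2606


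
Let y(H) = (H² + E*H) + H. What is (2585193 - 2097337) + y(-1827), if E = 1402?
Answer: 1262504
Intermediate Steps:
y(H) = H² + 1403*H (y(H) = (H² + 1402*H) + H = H² + 1403*H)
(2585193 - 2097337) + y(-1827) = (2585193 - 2097337) - 1827*(1403 - 1827) = 487856 - 1827*(-424) = 487856 + 774648 = 1262504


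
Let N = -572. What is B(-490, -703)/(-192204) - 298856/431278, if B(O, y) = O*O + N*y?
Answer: -13933956278/3453889863 ≈ -4.0343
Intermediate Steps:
B(O, y) = O**2 - 572*y (B(O, y) = O*O - 572*y = O**2 - 572*y)
B(-490, -703)/(-192204) - 298856/431278 = ((-490)**2 - 572*(-703))/(-192204) - 298856/431278 = (240100 + 402116)*(-1/192204) - 298856*1/431278 = 642216*(-1/192204) - 149428/215639 = -53518/16017 - 149428/215639 = -13933956278/3453889863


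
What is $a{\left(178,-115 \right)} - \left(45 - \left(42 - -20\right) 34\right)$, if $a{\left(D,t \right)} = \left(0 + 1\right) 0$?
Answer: $2063$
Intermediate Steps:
$a{\left(D,t \right)} = 0$ ($a{\left(D,t \right)} = 1 \cdot 0 = 0$)
$a{\left(178,-115 \right)} - \left(45 - \left(42 - -20\right) 34\right) = 0 - \left(45 - \left(42 - -20\right) 34\right) = 0 - \left(45 - \left(42 + 20\right) 34\right) = 0 + \left(62 \cdot 34 - 45\right) = 0 + \left(2108 - 45\right) = 0 + 2063 = 2063$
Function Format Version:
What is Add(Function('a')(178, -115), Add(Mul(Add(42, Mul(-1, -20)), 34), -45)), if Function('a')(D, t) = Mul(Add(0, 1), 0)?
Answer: 2063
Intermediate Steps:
Function('a')(D, t) = 0 (Function('a')(D, t) = Mul(1, 0) = 0)
Add(Function('a')(178, -115), Add(Mul(Add(42, Mul(-1, -20)), 34), -45)) = Add(0, Add(Mul(Add(42, Mul(-1, -20)), 34), -45)) = Add(0, Add(Mul(Add(42, 20), 34), -45)) = Add(0, Add(Mul(62, 34), -45)) = Add(0, Add(2108, -45)) = Add(0, 2063) = 2063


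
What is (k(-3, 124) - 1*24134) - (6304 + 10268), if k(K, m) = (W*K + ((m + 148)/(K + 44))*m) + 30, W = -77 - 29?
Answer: -1620950/41 ≈ -39535.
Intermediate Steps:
W = -106
k(K, m) = 30 - 106*K + m*(148 + m)/(44 + K) (k(K, m) = (-106*K + ((m + 148)/(K + 44))*m) + 30 = (-106*K + ((148 + m)/(44 + K))*m) + 30 = (-106*K + m*(148 + m)/(44 + K)) + 30 = 30 - 106*K + m*(148 + m)/(44 + K))
(k(-3, 124) - 1*24134) - (6304 + 10268) = ((1320 + 124² - 4634*(-3) - 106*(-3)² + 148*124)/(44 - 3) - 1*24134) - (6304 + 10268) = ((1320 + 15376 + 13902 - 106*9 + 18352)/41 - 24134) - 1*16572 = ((1320 + 15376 + 13902 - 954 + 18352)/41 - 24134) - 16572 = ((1/41)*47996 - 24134) - 16572 = (47996/41 - 24134) - 16572 = -941498/41 - 16572 = -1620950/41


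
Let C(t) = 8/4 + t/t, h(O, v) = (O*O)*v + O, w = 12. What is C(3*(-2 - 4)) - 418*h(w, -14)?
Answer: 837675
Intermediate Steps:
h(O, v) = O + v*O**2 (h(O, v) = O**2*v + O = v*O**2 + O = O + v*O**2)
C(t) = 3 (C(t) = 8*(1/4) + 1 = 2 + 1 = 3)
C(3*(-2 - 4)) - 418*h(w, -14) = 3 - 5016*(1 + 12*(-14)) = 3 - 5016*(1 - 168) = 3 - 5016*(-167) = 3 - 418*(-2004) = 3 + 837672 = 837675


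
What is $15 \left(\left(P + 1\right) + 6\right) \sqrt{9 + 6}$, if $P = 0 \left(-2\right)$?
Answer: $105 \sqrt{15} \approx 406.66$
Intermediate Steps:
$P = 0$
$15 \left(\left(P + 1\right) + 6\right) \sqrt{9 + 6} = 15 \left(\left(0 + 1\right) + 6\right) \sqrt{9 + 6} = 15 \left(1 + 6\right) \sqrt{15} = 15 \cdot 7 \sqrt{15} = 105 \sqrt{15}$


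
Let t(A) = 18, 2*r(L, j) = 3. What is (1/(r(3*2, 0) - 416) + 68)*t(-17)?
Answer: 1014660/829 ≈ 1224.0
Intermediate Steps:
r(L, j) = 3/2 (r(L, j) = (½)*3 = 3/2)
(1/(r(3*2, 0) - 416) + 68)*t(-17) = (1/(3/2 - 416) + 68)*18 = (1/(-829/2) + 68)*18 = (-2/829 + 68)*18 = (56370/829)*18 = 1014660/829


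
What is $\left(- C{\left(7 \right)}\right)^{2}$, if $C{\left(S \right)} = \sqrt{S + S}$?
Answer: $14$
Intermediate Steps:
$C{\left(S \right)} = \sqrt{2} \sqrt{S}$ ($C{\left(S \right)} = \sqrt{2 S} = \sqrt{2} \sqrt{S}$)
$\left(- C{\left(7 \right)}\right)^{2} = \left(- \sqrt{2} \sqrt{7}\right)^{2} = \left(- \sqrt{14}\right)^{2} = 14$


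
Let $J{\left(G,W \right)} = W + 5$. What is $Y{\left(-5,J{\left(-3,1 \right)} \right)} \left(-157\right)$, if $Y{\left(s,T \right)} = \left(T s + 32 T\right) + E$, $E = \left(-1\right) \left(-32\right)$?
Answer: $-30458$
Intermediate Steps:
$J{\left(G,W \right)} = 5 + W$
$E = 32$
$Y{\left(s,T \right)} = 32 + 32 T + T s$ ($Y{\left(s,T \right)} = \left(T s + 32 T\right) + 32 = \left(32 T + T s\right) + 32 = 32 + 32 T + T s$)
$Y{\left(-5,J{\left(-3,1 \right)} \right)} \left(-157\right) = \left(32 + 32 \left(5 + 1\right) + \left(5 + 1\right) \left(-5\right)\right) \left(-157\right) = \left(32 + 32 \cdot 6 + 6 \left(-5\right)\right) \left(-157\right) = \left(32 + 192 - 30\right) \left(-157\right) = 194 \left(-157\right) = -30458$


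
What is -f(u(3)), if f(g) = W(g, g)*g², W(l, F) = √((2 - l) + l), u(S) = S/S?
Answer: -√2 ≈ -1.4142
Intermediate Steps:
u(S) = 1
W(l, F) = √2
f(g) = √2*g²
-f(u(3)) = -√2*1² = -√2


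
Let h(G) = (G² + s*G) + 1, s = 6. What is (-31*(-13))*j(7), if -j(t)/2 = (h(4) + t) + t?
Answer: -44330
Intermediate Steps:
h(G) = 1 + G² + 6*G (h(G) = (G² + 6*G) + 1 = 1 + G² + 6*G)
j(t) = -82 - 4*t (j(t) = -2*(((1 + 4² + 6*4) + t) + t) = -2*(((1 + 16 + 24) + t) + t) = -2*((41 + t) + t) = -2*(41 + 2*t) = -82 - 4*t)
(-31*(-13))*j(7) = (-31*(-13))*(-82 - 4*7) = 403*(-82 - 28) = 403*(-110) = -44330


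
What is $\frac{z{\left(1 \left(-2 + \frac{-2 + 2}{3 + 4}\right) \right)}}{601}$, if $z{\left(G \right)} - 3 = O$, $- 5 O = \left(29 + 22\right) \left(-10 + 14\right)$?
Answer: $- \frac{189}{3005} \approx -0.062895$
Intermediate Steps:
$O = - \frac{204}{5}$ ($O = - \frac{\left(29 + 22\right) \left(-10 + 14\right)}{5} = - \frac{51 \cdot 4}{5} = \left(- \frac{1}{5}\right) 204 = - \frac{204}{5} \approx -40.8$)
$z{\left(G \right)} = - \frac{189}{5}$ ($z{\left(G \right)} = 3 - \frac{204}{5} = - \frac{189}{5}$)
$\frac{z{\left(1 \left(-2 + \frac{-2 + 2}{3 + 4}\right) \right)}}{601} = - \frac{189}{5 \cdot 601} = \left(- \frac{189}{5}\right) \frac{1}{601} = - \frac{189}{3005}$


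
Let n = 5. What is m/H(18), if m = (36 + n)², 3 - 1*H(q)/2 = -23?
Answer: 1681/52 ≈ 32.327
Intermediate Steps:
H(q) = 52 (H(q) = 6 - 2*(-23) = 6 + 46 = 52)
m = 1681 (m = (36 + 5)² = 41² = 1681)
m/H(18) = 1681/52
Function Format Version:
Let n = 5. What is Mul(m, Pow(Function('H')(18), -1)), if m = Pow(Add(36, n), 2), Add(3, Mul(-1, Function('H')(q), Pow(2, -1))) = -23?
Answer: Rational(1681, 52) ≈ 32.327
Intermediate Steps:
Function('H')(q) = 52 (Function('H')(q) = Add(6, Mul(-2, -23)) = Add(6, 46) = 52)
m = 1681 (m = Pow(Add(36, 5), 2) = Pow(41, 2) = 1681)
Mul(m, Pow(Function('H')(18), -1)) = Mul(1681, Pow(52, -1)) = Mul(1681, Rational(1, 52)) = Rational(1681, 52)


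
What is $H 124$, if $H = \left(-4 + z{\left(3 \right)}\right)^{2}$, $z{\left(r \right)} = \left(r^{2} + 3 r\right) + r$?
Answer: $35836$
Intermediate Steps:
$z{\left(r \right)} = r^{2} + 4 r$
$H = 289$ ($H = \left(-4 + 3 \left(4 + 3\right)\right)^{2} = \left(-4 + 3 \cdot 7\right)^{2} = \left(-4 + 21\right)^{2} = 17^{2} = 289$)
$H 124 = 289 \cdot 124 = 35836$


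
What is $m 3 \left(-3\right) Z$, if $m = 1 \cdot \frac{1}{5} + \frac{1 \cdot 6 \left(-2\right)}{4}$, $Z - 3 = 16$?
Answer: $\frac{2394}{5} \approx 478.8$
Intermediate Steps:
$Z = 19$ ($Z = 3 + 16 = 19$)
$m = - \frac{14}{5}$ ($m = 1 \cdot \frac{1}{5} + 6 \left(-2\right) \frac{1}{4} = \frac{1}{5} - 3 = - \frac{14}{5} \approx -2.8$)
$m 3 \left(-3\right) Z = - \frac{14 \cdot 3 \left(-3\right)}{5} \cdot 19 = \left(- \frac{14}{5}\right) \left(-9\right) 19 = \frac{126}{5} \cdot 19 = \frac{2394}{5}$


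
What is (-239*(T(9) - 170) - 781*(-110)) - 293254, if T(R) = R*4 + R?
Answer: -177469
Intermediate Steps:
T(R) = 5*R (T(R) = 4*R + R = 5*R)
(-239*(T(9) - 170) - 781*(-110)) - 293254 = (-239*(5*9 - 170) - 781*(-110)) - 293254 = (-239*(45 - 170) + 85910) - 293254 = (-239*(-125) + 85910) - 293254 = (29875 + 85910) - 293254 = 115785 - 293254 = -177469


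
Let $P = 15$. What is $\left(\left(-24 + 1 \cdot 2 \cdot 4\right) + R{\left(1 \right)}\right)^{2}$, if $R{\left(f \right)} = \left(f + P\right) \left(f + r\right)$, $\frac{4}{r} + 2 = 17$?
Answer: $\frac{4096}{225} \approx 18.204$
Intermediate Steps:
$r = \frac{4}{15}$ ($r = \frac{4}{-2 + 17} = \frac{4}{15} \approx 0.26667$)
$R{\left(f \right)} = \left(15 + f\right) \left(\frac{4}{15} + f\right)$ ($R{\left(f \right)} = \left(f + 15\right) \left(f + \frac{4}{15}\right) = \left(15 + f\right) \left(\frac{4}{15} + f\right)$)
$\left(\left(-24 + 1 \cdot 2 \cdot 4\right) + R{\left(1 \right)}\right)^{2} = \left(\left(-24 + 1 \cdot 2 \cdot 4\right) + \left(4 + 1^{2} + \frac{229}{15} \cdot 1\right)\right)^{2} = \left(\left(-24 + 2 \cdot 4\right) + \left(4 + 1 + \frac{229}{15}\right)\right)^{2} = \left(\left(-24 + 8\right) + \frac{304}{15}\right)^{2} = \left(-16 + \frac{304}{15}\right)^{2} = \left(\frac{64}{15}\right)^{2} = \frac{4096}{225}$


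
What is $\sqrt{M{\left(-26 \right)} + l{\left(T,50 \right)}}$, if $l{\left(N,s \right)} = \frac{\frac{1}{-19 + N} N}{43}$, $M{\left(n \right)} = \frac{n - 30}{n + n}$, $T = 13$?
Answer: $\frac{\sqrt{11547822}}{3354} \approx 1.0132$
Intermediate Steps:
$M{\left(n \right)} = \frac{-30 + n}{2 n}$
$l{\left(N,s \right)} = \frac{N}{43 \left(-19 + N\right)}$ ($l{\left(N,s \right)} = \frac{N}{-19 + N} \frac{1}{43} = \frac{N}{43 \left(-19 + N\right)}$)
$\sqrt{M{\left(-26 \right)} + l{\left(T,50 \right)}} = \sqrt{\frac{-30 - 26}{2 \left(-26\right)} + \frac{1}{43} \cdot 13 \frac{1}{-19 + 13}} = \sqrt{\frac{1}{2} \left(- \frac{1}{26}\right) \left(-56\right) + \frac{1}{43} \cdot 13 \frac{1}{-6}} = \sqrt{\frac{14}{13} + \frac{1}{43} \cdot 13 \left(- \frac{1}{6}\right)} = \sqrt{\frac{14}{13} - \frac{13}{258}} = \sqrt{\frac{3443}{3354}} = \frac{\sqrt{11547822}}{3354}$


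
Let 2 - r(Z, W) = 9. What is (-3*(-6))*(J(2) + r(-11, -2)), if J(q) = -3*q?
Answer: -234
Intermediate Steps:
r(Z, W) = -7 (r(Z, W) = 2 - 1*9 = 2 - 9 = -7)
(-3*(-6))*(J(2) + r(-11, -2)) = (-3*(-6))*(-3*2 - 7) = 18*(-6 - 7) = 18*(-13) = -234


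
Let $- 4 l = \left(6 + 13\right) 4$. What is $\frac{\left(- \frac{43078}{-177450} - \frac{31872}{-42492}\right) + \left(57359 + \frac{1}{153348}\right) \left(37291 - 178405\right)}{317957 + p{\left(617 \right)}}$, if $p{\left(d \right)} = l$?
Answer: $- \frac{714215188992910453363}{28054326445824900} \approx -25458.0$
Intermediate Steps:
$l = -19$ ($l = - \frac{\left(6 + 13\right) 4}{4} = - \frac{19 \cdot 4}{4} = \left(- \frac{1}{4}\right) 76 = -19$)
$p{\left(d \right)} = -19$
$\frac{\left(- \frac{43078}{-177450} - \frac{31872}{-42492}\right) + \left(57359 + \frac{1}{153348}\right) \left(37291 - 178405\right)}{317957 + p{\left(617 \right)}} = \frac{\left(- \frac{43078}{-177450} - \frac{31872}{-42492}\right) + \left(57359 + \frac{1}{153348}\right) \left(37291 - 178405\right)}{317957 - 19} = \frac{\left(\left(-43078\right) \left(- \frac{1}{177450}\right) - - \frac{2656}{3541}\right) + \left(57359 + \frac{1}{153348}\right) \left(-141114\right)}{317938} = \left(\left(\frac{3077}{12675} + \frac{2656}{3541}\right) + \frac{8795887933}{153348} \left(-141114\right)\right) \frac{1}{317938} = \left(\frac{44560457}{44882175} - \frac{206870488296227}{25558}\right) \frac{1}{317938} = \left(- \frac{714215188992910453363}{88238356050}\right) \frac{1}{317938} = - \frac{714215188992910453363}{28054326445824900}$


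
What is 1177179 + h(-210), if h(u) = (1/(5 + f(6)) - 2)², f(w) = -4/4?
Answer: 18834913/16 ≈ 1.1772e+6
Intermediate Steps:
f(w) = -1 (f(w) = -4*¼ = -1)
h(u) = 49/16 (h(u) = (1/(5 - 1) - 2)² = (1/4 - 2)² = (¼ - 2)² = (-7/4)² = 49/16)
1177179 + h(-210) = 1177179 + 49/16 = 18834913/16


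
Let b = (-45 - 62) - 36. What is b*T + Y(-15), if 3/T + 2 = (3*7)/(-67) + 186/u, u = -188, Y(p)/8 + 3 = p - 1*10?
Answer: -177962/1891 ≈ -94.110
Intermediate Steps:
b = -143 (b = -107 - 36 = -143)
Y(p) = -104 + 8*p (Y(p) = -24 + 8*(p - 1*10) = -24 + 8*(p - 10) = -24 + 8*(-10 + p) = -24 + (-80 + 8*p) = -104 + 8*p)
T = -18894/20801 (T = 3/(-2 + ((3*7)/(-67) + 186/(-188))) = 3/(-2 + (21*(-1/67) + 186*(-1/188))) = 3/(-2 + (-21/67 - 93/94)) = 3/(-2 - 8205/6298) = 3/(-20801/6298) = 3*(-6298/20801) = -18894/20801 ≈ -0.90832)
b*T + Y(-15) = -143*(-18894/20801) + (-104 + 8*(-15)) = 245622/1891 + (-104 - 120) = 245622/1891 - 224 = -177962/1891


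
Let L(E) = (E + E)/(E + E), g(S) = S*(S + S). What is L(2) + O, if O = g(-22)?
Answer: 969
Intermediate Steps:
g(S) = 2*S**2 (g(S) = S*(2*S) = 2*S**2)
L(E) = 1 (L(E) = (2*E)/((2*E)) = (2*E)*(1/(2*E)) = 1)
O = 968 (O = 2*(-22)**2 = 2*484 = 968)
L(2) + O = 1 + 968 = 969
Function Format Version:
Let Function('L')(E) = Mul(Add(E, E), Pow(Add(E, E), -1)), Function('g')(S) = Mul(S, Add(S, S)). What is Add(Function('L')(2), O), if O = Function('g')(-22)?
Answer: 969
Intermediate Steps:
Function('g')(S) = Mul(2, Pow(S, 2)) (Function('g')(S) = Mul(S, Mul(2, S)) = Mul(2, Pow(S, 2)))
Function('L')(E) = 1 (Function('L')(E) = Mul(Mul(2, E), Pow(Mul(2, E), -1)) = Mul(Mul(2, E), Mul(Rational(1, 2), Pow(E, -1))) = 1)
O = 968 (O = Mul(2, Pow(-22, 2)) = Mul(2, 484) = 968)
Add(Function('L')(2), O) = Add(1, 968) = 969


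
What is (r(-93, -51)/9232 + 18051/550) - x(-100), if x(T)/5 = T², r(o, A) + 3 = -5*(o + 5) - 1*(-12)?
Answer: -11532413919/230800 ≈ -49967.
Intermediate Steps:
r(o, A) = -16 - 5*o (r(o, A) = -3 + (-5*(o + 5) - 1*(-12)) = -3 + (-5*(5 + o) + 12) = -3 + ((-25 - 5*o) + 12) = -3 + (-13 - 5*o) = -16 - 5*o)
x(T) = 5*T²
(r(-93, -51)/9232 + 18051/550) - x(-100) = ((-16 - 5*(-93))/9232 + 18051/550) - 5*(-100)² = ((-16 + 465)*(1/9232) + 18051*(1/550)) - 5*10000 = (449*(1/9232) + 1641/50) - 1*50000 = (449/9232 + 1641/50) - 50000 = 7586081/230800 - 50000 = -11532413919/230800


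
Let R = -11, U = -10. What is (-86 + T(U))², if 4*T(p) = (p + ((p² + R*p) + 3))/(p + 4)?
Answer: 5139289/576 ≈ 8922.4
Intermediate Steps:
T(p) = (3 + p² - 10*p)/(4*(4 + p)) (T(p) = ((p + ((p² - 11*p) + 3))/(p + 4))/4 = ((p + (3 + p² - 11*p))/(4 + p))/4 = ((3 + p² - 10*p)/(4 + p))/4 = (3 + p² - 10*p)/(4*(4 + p)))
(-86 + T(U))² = (-86 + (3 + (-10)² - 10*(-10))/(4*(4 - 10)))² = (-86 + (¼)*(3 + 100 + 100)/(-6))² = (-86 + (¼)*(-⅙)*203)² = (-86 - 203/24)² = (-2267/24)² = 5139289/576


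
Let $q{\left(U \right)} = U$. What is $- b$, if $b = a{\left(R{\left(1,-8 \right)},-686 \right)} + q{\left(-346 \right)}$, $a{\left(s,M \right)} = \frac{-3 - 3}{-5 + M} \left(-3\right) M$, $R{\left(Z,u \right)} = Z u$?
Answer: $\frac{226738}{691} \approx 328.13$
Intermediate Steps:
$a{\left(s,M \right)} = \frac{18 M}{-5 + M}$ ($a{\left(s,M \right)} = - \frac{6}{-5 + M} \left(-3\right) M = \frac{18}{-5 + M} M = \frac{18 M}{-5 + M}$)
$b = - \frac{226738}{691}$ ($b = 18 \left(-686\right) \frac{1}{-5 - 686} - 346 = 18 \left(-686\right) \frac{1}{-691} - 346 = 18 \left(-686\right) \left(- \frac{1}{691}\right) - 346 = \frac{12348}{691} - 346 = - \frac{226738}{691} \approx -328.13$)
$- b = \left(-1\right) \left(- \frac{226738}{691}\right) = \frac{226738}{691}$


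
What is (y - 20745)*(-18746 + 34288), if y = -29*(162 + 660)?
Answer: -692908986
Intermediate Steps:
y = -23838 (y = -29*822 = -23838)
(y - 20745)*(-18746 + 34288) = (-23838 - 20745)*(-18746 + 34288) = -44583*15542 = -692908986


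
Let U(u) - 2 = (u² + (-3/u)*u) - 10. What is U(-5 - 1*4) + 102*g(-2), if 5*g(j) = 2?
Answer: 554/5 ≈ 110.80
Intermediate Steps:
U(u) = -11 + u² (U(u) = 2 + ((u² + (-3/u)*u) - 10) = 2 + ((u² - 3) - 10) = 2 + ((-3 + u²) - 10) = 2 + (-13 + u²) = -11 + u²)
g(j) = ⅖ (g(j) = (⅕)*2 = ⅖)
U(-5 - 1*4) + 102*g(-2) = (-11 + (-5 - 1*4)²) + 102*(⅖) = (-11 + (-5 - 4)²) + 204/5 = (-11 + (-9)²) + 204/5 = (-11 + 81) + 204/5 = 70 + 204/5 = 554/5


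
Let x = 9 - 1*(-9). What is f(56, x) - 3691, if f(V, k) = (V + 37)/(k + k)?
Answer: -44261/12 ≈ -3688.4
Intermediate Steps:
x = 18 (x = 9 + 9 = 18)
f(V, k) = (37 + V)/(2*k) (f(V, k) = (37 + V)/((2*k)) = (37 + V)*(1/(2*k)) = (37 + V)/(2*k))
f(56, x) - 3691 = (½)*(37 + 56)/18 - 3691 = (½)*(1/18)*93 - 3691 = 31/12 - 3691 = -44261/12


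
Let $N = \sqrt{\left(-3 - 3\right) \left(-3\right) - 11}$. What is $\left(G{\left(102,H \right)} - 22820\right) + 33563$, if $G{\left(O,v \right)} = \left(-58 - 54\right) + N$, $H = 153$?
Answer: $10631 + \sqrt{7} \approx 10634.0$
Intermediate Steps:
$N = \sqrt{7}$ ($N = \sqrt{\left(-6\right) \left(-3\right) - 11} = \sqrt{18 - 11} = \sqrt{7} \approx 2.6458$)
$G{\left(O,v \right)} = -112 + \sqrt{7}$ ($G{\left(O,v \right)} = \left(-58 - 54\right) + \sqrt{7} = -112 + \sqrt{7}$)
$\left(G{\left(102,H \right)} - 22820\right) + 33563 = \left(\left(-112 + \sqrt{7}\right) - 22820\right) + 33563 = \left(-22932 + \sqrt{7}\right) + 33563 = 10631 + \sqrt{7}$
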